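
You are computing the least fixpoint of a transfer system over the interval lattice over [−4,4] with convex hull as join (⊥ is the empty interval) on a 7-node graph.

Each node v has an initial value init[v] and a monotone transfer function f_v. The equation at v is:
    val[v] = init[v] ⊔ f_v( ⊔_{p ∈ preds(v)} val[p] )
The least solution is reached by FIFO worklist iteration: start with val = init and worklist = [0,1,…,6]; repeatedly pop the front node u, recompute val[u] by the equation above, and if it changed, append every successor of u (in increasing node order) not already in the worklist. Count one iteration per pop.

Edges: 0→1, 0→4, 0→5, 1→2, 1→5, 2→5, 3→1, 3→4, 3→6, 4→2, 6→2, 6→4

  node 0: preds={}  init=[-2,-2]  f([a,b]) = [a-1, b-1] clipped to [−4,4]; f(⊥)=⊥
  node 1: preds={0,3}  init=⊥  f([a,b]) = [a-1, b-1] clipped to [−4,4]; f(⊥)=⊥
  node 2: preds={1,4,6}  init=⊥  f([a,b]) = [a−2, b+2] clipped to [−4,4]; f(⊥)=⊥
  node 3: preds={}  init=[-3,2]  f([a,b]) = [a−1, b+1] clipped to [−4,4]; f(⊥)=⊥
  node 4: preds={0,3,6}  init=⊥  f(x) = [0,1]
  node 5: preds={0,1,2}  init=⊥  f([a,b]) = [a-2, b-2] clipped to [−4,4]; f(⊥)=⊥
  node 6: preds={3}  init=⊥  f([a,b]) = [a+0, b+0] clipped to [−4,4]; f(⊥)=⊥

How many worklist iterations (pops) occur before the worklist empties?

Worklist (10 pops):
  #1 pop 0: in=⊥ → [-2,-2] (no change)
  #2 pop 1: in=[-3,2] → [-4,1] (was ⊥); enqueue []
  #3 pop 2: in=[-4,1] → [-4,3] (was ⊥); enqueue []
  #4 pop 3: in=⊥ → [-3,2] (no change)
  #5 pop 4: in=[-3,2] → [0,1] (was ⊥); enqueue [2]
  #6 pop 5: in=[-4,3] → [-4,1] (was ⊥); enqueue []
  #7 pop 6: in=[-3,2] → [-3,2] (was ⊥); enqueue [4]
  #8 pop 2: in=[-4,2] → [-4,4] (was [-4,3]); enqueue [5]
  #9 pop 4: in=[-3,2] → [0,1] (no change)
  #10 pop 5: in=[-4,4] → [-4,2] (was [-4,1]); enqueue []

Fixpoint:
  val[0] = [-2,-2]
  val[1] = [-4,1]
  val[2] = [-4,4]
  val[3] = [-3,2]
  val[4] = [0,1]
  val[5] = [-4,2]
  val[6] = [-3,2]

10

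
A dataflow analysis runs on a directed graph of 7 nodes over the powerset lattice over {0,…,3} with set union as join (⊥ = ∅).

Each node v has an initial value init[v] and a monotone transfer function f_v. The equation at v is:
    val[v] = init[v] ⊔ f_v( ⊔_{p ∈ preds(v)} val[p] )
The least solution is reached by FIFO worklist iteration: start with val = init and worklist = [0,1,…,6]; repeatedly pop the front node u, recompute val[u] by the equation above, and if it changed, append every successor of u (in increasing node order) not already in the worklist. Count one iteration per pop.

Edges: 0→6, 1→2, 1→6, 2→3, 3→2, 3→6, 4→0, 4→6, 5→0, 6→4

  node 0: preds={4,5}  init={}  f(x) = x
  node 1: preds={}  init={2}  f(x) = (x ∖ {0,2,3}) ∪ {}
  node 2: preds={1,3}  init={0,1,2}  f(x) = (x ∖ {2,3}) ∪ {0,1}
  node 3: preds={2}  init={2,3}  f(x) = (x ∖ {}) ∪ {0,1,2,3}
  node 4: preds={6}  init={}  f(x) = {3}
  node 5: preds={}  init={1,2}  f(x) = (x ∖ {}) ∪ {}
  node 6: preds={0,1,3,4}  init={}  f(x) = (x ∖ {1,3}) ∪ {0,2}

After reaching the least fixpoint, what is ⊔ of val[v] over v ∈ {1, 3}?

{0,1,2,3}

Worklist (11 pops):
  #1 pop 0: in={1,2} → {1,2} (was {}); enqueue []
  #2 pop 1: in={} → {2} (no change)
  #3 pop 2: in={2,3} → {0,1,2} (no change)
  #4 pop 3: in={0,1,2} → {0,1,2,3} (was {2,3}); enqueue [2]
  #5 pop 4: in={} → {3} (was {}); enqueue [0]
  #6 pop 5: in={} → {1,2} (no change)
  #7 pop 6: in={0,1,2,3} → {0,2} (was {}); enqueue [4]
  #8 pop 2: in={0,1,2,3} → {0,1,2} (no change)
  #9 pop 0: in={1,2,3} → {1,2,3} (was {1,2}); enqueue [6]
  #10 pop 4: in={0,2} → {3} (no change)
  #11 pop 6: in={0,1,2,3} → {0,2} (no change)

Fixpoint:
  val[0] = {1,2,3}
  val[1] = {2}
  val[2] = {0,1,2}
  val[3] = {0,1,2,3}
  val[4] = {3}
  val[5] = {1,2}
  val[6] = {0,2}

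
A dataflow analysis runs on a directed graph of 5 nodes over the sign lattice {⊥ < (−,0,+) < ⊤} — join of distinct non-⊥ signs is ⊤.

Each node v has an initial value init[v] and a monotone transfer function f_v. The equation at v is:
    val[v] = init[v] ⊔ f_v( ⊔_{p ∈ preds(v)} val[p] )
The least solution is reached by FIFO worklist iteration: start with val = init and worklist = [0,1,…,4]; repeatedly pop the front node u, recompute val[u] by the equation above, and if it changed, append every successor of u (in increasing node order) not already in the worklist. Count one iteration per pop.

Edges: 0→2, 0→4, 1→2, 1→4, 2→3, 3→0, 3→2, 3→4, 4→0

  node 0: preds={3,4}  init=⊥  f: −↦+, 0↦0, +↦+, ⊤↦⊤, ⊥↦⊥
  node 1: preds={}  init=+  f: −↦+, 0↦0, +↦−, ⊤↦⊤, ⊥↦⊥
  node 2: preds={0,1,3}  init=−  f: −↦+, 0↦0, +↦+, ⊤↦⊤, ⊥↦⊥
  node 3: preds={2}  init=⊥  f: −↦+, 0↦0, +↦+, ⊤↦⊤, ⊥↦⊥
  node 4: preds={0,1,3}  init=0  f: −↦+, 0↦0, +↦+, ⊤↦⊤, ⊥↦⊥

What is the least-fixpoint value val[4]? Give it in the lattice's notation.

Trace (8 dequeues):
  [1] u=0 | in 0 | out 0 | prev ⊥ | push {}
  [2] u=1 | in ⊥ | out + | ==
  [3] u=2 | in ⊤ | out ⊤ | prev − | push {}
  [4] u=3 | in ⊤ | out ⊤ | prev ⊥ | push {0,2}
  [5] u=4 | in ⊤ | out ⊤ | prev 0 | push {}
  [6] u=0 | in ⊤ | out ⊤ | prev 0 | push {4}
  [7] u=2 | in ⊤ | out ⊤ | ==
  [8] u=4 | in ⊤ | out ⊤ | ==

Converged values:
  [0] ⊤
  [1] +
  [2] ⊤
  [3] ⊤
  [4] ⊤

⊤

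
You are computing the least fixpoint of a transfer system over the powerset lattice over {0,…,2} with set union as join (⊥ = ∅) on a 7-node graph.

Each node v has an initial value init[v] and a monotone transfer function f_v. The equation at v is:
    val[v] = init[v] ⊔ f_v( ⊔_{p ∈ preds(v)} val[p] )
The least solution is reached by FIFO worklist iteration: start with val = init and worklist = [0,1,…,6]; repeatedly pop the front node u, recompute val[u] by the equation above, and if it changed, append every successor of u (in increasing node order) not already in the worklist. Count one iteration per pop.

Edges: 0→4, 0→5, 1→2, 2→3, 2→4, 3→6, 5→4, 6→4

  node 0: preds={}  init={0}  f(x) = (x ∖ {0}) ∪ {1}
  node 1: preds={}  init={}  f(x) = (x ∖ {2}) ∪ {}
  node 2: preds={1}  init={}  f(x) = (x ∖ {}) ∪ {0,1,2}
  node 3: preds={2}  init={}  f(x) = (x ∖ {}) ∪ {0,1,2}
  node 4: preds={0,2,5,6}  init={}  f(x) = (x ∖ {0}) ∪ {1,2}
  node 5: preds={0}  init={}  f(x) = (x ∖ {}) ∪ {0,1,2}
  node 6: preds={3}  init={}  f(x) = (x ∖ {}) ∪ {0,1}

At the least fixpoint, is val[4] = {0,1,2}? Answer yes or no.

no

Iteration log — 8 steps:
  step 1. node 0  ⊔preds={}  new={0,1}  old={0}  +wl: 
  step 2. node 1  ⊔preds={}  new={}  stable
  step 3. node 2  ⊔preds={}  new={0,1,2}  old={}  +wl: 
  step 4. node 3  ⊔preds={0,1,2}  new={0,1,2}  old={}  +wl: 
  step 5. node 4  ⊔preds={0,1,2}  new={1,2}  old={}  +wl: 
  step 6. node 5  ⊔preds={0,1}  new={0,1,2}  old={}  +wl: 4
  step 7. node 6  ⊔preds={0,1,2}  new={0,1,2}  old={}  +wl: 
  step 8. node 4  ⊔preds={0,1,2}  new={1,2}  stable

Least fixpoint reached:
  node 0: {0,1}
  node 1: {}
  node 2: {0,1,2}
  node 3: {0,1,2}
  node 4: {1,2}
  node 5: {0,1,2}
  node 6: {0,1,2}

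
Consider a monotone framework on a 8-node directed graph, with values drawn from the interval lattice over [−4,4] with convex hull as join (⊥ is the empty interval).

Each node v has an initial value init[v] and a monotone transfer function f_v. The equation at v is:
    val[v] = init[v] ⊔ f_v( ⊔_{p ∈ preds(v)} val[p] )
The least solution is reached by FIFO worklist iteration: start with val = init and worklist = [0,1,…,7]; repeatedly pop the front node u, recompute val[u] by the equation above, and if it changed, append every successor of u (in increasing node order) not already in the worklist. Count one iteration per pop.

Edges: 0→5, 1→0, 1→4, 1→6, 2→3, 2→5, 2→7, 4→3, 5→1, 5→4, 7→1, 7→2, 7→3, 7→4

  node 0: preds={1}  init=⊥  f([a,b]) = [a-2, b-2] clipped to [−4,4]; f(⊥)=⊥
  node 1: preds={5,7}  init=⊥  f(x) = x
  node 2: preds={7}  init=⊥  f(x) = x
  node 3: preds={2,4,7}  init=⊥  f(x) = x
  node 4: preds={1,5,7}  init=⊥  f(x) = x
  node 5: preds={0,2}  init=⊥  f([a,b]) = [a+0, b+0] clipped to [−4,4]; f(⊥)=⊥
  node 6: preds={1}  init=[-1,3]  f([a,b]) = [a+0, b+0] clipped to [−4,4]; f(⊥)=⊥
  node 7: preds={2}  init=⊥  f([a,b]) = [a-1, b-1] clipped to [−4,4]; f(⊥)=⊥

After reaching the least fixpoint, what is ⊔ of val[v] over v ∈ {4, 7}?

⊥

Worklist (8 pops):
  #1 pop 0: in=⊥ → ⊥ (no change)
  #2 pop 1: in=⊥ → ⊥ (no change)
  #3 pop 2: in=⊥ → ⊥ (no change)
  #4 pop 3: in=⊥ → ⊥ (no change)
  #5 pop 4: in=⊥ → ⊥ (no change)
  #6 pop 5: in=⊥ → ⊥ (no change)
  #7 pop 6: in=⊥ → [-1,3] (no change)
  #8 pop 7: in=⊥ → ⊥ (no change)

Fixpoint:
  val[0] = ⊥
  val[1] = ⊥
  val[2] = ⊥
  val[3] = ⊥
  val[4] = ⊥
  val[5] = ⊥
  val[6] = [-1,3]
  val[7] = ⊥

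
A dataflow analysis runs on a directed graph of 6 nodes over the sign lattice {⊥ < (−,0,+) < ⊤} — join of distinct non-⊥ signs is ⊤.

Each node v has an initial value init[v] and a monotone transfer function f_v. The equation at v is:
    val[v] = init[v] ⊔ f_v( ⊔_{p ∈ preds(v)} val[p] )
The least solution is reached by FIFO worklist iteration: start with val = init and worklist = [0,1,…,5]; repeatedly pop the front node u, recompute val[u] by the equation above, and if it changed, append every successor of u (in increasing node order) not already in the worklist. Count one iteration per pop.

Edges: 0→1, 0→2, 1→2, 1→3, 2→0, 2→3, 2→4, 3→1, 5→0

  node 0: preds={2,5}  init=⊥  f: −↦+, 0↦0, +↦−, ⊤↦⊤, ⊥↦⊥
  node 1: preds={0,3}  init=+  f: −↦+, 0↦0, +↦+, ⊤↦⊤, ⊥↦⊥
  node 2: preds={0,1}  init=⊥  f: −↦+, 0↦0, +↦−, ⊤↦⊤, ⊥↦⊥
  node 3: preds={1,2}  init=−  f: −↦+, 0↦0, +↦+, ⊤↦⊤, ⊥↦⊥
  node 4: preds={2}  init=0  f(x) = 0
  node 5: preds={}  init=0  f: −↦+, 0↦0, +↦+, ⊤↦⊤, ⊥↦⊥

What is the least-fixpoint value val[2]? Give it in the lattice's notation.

Trace (9 dequeues):
  [1] u=0 | in 0 | out 0 | prev ⊥ | push {}
  [2] u=1 | in ⊤ | out ⊤ | prev + | push {}
  [3] u=2 | in ⊤ | out ⊤ | prev ⊥ | push {0}
  [4] u=3 | in ⊤ | out ⊤ | prev − | push {1}
  [5] u=4 | in ⊤ | out 0 | ==
  [6] u=5 | in ⊥ | out 0 | ==
  [7] u=0 | in ⊤ | out ⊤ | prev 0 | push {2}
  [8] u=1 | in ⊤ | out ⊤ | ==
  [9] u=2 | in ⊤ | out ⊤ | ==

Converged values:
  [0] ⊤
  [1] ⊤
  [2] ⊤
  [3] ⊤
  [4] 0
  [5] 0

⊤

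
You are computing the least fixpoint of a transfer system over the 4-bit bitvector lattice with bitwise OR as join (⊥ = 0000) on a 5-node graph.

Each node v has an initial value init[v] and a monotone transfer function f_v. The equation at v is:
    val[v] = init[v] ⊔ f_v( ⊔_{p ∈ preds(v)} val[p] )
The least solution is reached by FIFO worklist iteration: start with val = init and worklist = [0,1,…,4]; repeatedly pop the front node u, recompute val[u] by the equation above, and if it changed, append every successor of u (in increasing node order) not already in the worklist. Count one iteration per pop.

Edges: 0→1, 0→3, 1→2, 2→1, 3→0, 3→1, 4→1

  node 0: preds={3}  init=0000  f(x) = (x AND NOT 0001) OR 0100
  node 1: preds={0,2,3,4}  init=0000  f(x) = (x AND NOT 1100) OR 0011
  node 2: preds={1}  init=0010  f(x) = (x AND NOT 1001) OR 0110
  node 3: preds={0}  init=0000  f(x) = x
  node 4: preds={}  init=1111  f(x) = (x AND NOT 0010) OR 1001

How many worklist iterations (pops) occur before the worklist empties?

Worklist (7 pops):
  #1 pop 0: in=0000 → 0100 (was 0000); enqueue []
  #2 pop 1: in=1111 → 0011 (was 0000); enqueue []
  #3 pop 2: in=0011 → 0110 (was 0010); enqueue [1]
  #4 pop 3: in=0100 → 0100 (was 0000); enqueue [0]
  #5 pop 4: in=0000 → 1111 (no change)
  #6 pop 1: in=1111 → 0011 (no change)
  #7 pop 0: in=0100 → 0100 (no change)

Fixpoint:
  val[0] = 0100
  val[1] = 0011
  val[2] = 0110
  val[3] = 0100
  val[4] = 1111

7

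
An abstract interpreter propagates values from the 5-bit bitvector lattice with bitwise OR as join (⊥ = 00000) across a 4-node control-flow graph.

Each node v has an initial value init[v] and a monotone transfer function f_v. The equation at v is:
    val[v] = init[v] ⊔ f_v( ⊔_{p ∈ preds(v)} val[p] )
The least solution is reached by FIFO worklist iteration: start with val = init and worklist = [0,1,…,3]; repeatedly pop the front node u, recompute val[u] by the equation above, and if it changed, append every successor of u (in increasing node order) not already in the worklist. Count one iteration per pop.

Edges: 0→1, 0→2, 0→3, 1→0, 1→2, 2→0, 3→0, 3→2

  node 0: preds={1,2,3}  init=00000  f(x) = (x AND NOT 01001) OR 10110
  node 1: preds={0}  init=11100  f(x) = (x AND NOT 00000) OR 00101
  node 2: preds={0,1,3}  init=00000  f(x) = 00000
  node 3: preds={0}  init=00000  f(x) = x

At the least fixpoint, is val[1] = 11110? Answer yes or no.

no

Worklist (6 pops):
  #1 pop 0: in=11100 → 10110 (was 00000); enqueue []
  #2 pop 1: in=10110 → 11111 (was 11100); enqueue [0]
  #3 pop 2: in=11111 → 00000 (no change)
  #4 pop 3: in=10110 → 10110 (was 00000); enqueue [2]
  #5 pop 0: in=11111 → 10110 (no change)
  #6 pop 2: in=11111 → 00000 (no change)

Fixpoint:
  val[0] = 10110
  val[1] = 11111
  val[2] = 00000
  val[3] = 10110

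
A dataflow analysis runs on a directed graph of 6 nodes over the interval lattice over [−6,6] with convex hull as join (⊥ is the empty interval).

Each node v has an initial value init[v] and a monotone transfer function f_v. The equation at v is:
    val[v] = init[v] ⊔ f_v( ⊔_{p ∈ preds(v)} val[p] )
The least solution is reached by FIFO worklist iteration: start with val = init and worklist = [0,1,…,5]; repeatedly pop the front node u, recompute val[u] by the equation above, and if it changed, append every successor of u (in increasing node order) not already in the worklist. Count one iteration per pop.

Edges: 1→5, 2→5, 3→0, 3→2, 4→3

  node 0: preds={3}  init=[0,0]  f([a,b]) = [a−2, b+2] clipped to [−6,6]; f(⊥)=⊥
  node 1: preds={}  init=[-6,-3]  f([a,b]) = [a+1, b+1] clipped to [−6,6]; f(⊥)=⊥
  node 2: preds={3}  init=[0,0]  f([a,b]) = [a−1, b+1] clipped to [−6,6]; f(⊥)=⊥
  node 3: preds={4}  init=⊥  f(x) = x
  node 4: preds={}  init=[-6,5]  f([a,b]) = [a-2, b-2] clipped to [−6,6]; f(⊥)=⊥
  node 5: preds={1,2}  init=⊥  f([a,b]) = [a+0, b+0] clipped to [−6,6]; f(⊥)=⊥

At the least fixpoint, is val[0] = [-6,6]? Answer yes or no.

Worklist (9 pops):
  #1 pop 0: in=⊥ → [0,0] (no change)
  #2 pop 1: in=⊥ → [-6,-3] (no change)
  #3 pop 2: in=⊥ → [0,0] (no change)
  #4 pop 3: in=[-6,5] → [-6,5] (was ⊥); enqueue [0,2]
  #5 pop 4: in=⊥ → [-6,5] (no change)
  #6 pop 5: in=[-6,0] → [-6,0] (was ⊥); enqueue []
  #7 pop 0: in=[-6,5] → [-6,6] (was [0,0]); enqueue []
  #8 pop 2: in=[-6,5] → [-6,6] (was [0,0]); enqueue [5]
  #9 pop 5: in=[-6,6] → [-6,6] (was [-6,0]); enqueue []

Fixpoint:
  val[0] = [-6,6]
  val[1] = [-6,-3]
  val[2] = [-6,6]
  val[3] = [-6,5]
  val[4] = [-6,5]
  val[5] = [-6,6]

yes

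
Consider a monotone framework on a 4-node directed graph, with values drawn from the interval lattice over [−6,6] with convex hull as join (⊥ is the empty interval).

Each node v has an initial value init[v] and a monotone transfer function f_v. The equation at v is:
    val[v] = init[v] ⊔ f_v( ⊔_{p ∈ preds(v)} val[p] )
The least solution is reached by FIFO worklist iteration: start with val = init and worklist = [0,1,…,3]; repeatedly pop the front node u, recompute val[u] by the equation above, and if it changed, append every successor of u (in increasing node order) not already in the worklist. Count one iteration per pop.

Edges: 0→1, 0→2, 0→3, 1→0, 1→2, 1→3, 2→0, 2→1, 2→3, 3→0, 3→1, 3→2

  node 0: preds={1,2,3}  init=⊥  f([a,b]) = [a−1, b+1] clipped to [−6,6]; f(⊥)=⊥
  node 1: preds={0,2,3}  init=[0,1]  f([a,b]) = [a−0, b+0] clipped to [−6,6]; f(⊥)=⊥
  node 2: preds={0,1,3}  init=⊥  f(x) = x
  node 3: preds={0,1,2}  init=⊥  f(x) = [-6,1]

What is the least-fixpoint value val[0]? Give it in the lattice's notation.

Trace (22 dequeues):
  [1] u=0 | in [0,1] | out [-1,2] | prev ⊥ | push {}
  [2] u=1 | in [-1,2] | out [-1,2] | prev [0,1] | push {0}
  [3] u=2 | in [-1,2] | out [-1,2] | prev ⊥ | push {1}
  [4] u=3 | in [-1,2] | out [-6,1] | prev ⊥ | push {2}
  [5] u=0 | in [-6,2] | out [-6,3] | prev [-1,2] | push {3}
  [6] u=1 | in [-6,3] | out [-6,3] | prev [-1,2] | push {0}
  [7] u=2 | in [-6,3] | out [-6,3] | prev [-1,2] | push {1}
  [8] u=3 | in [-6,3] | out [-6,1] | ==
  [9] u=0 | in [-6,3] | out [-6,4] | prev [-6,3] | push {2,3}
  [10] u=1 | in [-6,4] | out [-6,4] | prev [-6,3] | push {0}
  [11] u=2 | in [-6,4] | out [-6,4] | prev [-6,3] | push {1}
  [12] u=3 | in [-6,4] | out [-6,1] | ==
  [13] u=0 | in [-6,4] | out [-6,5] | prev [-6,4] | push {2,3}
  [14] u=1 | in [-6,5] | out [-6,5] | prev [-6,4] | push {0}
  [15] u=2 | in [-6,5] | out [-6,5] | prev [-6,4] | push {1}
  [16] u=3 | in [-6,5] | out [-6,1] | ==
  [17] u=0 | in [-6,5] | out [-6,6] | prev [-6,5] | push {2,3}
  [18] u=1 | in [-6,6] | out [-6,6] | prev [-6,5] | push {0}
  [19] u=2 | in [-6,6] | out [-6,6] | prev [-6,5] | push {1}
  [20] u=3 | in [-6,6] | out [-6,1] | ==
  [21] u=0 | in [-6,6] | out [-6,6] | ==
  [22] u=1 | in [-6,6] | out [-6,6] | ==

Converged values:
  [0] [-6,6]
  [1] [-6,6]
  [2] [-6,6]
  [3] [-6,1]

[-6,6]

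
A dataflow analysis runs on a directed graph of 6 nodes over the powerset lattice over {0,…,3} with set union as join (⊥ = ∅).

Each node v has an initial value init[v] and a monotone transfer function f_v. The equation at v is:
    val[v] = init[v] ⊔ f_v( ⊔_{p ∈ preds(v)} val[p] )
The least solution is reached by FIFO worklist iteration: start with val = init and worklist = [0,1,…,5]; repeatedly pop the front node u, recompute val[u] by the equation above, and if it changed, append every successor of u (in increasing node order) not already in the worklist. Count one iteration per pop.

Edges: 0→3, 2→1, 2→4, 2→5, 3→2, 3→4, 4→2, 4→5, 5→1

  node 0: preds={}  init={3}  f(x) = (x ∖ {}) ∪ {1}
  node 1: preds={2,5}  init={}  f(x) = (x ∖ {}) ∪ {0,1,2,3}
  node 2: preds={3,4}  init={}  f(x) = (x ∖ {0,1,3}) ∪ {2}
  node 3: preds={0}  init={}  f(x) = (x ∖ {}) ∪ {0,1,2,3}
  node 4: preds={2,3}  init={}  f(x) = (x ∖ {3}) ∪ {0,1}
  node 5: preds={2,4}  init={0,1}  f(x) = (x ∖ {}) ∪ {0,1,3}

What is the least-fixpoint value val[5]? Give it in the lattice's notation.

{0,1,2,3}

Iteration log — 8 steps:
  step 1. node 0  ⊔preds={}  new={1,3}  old={3}  +wl: 
  step 2. node 1  ⊔preds={0,1}  new={0,1,2,3}  old={}  +wl: 
  step 3. node 2  ⊔preds={}  new={2}  old={}  +wl: 1
  step 4. node 3  ⊔preds={1,3}  new={0,1,2,3}  old={}  +wl: 2
  step 5. node 4  ⊔preds={0,1,2,3}  new={0,1,2}  old={}  +wl: 
  step 6. node 5  ⊔preds={0,1,2}  new={0,1,2,3}  old={0,1}  +wl: 
  step 7. node 1  ⊔preds={0,1,2,3}  new={0,1,2,3}  stable
  step 8. node 2  ⊔preds={0,1,2,3}  new={2}  stable

Least fixpoint reached:
  node 0: {1,3}
  node 1: {0,1,2,3}
  node 2: {2}
  node 3: {0,1,2,3}
  node 4: {0,1,2}
  node 5: {0,1,2,3}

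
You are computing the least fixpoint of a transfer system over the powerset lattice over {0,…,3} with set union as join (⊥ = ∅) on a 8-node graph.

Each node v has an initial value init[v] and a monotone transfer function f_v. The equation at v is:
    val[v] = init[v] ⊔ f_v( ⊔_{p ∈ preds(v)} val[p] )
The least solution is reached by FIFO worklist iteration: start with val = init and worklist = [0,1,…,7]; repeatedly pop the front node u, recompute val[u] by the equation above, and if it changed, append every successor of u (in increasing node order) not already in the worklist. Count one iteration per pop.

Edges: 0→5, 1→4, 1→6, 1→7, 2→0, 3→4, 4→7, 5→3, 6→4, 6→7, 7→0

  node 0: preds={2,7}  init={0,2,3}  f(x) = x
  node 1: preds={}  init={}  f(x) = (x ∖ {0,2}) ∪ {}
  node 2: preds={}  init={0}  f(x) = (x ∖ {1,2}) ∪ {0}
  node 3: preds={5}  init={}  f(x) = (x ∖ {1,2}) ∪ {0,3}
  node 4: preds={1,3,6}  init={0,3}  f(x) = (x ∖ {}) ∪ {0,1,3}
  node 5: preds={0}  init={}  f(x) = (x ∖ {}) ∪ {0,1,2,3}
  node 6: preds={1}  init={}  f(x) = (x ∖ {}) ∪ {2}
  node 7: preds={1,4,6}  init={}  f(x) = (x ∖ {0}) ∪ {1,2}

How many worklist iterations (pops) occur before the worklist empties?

13

Iteration log — 13 steps:
  step 1. node 0  ⊔preds={0}  new={0,2,3}  stable
  step 2. node 1  ⊔preds={}  new={}  stable
  step 3. node 2  ⊔preds={}  new={0}  stable
  step 4. node 3  ⊔preds={}  new={0,3}  old={}  +wl: 
  step 5. node 4  ⊔preds={0,3}  new={0,1,3}  old={0,3}  +wl: 
  step 6. node 5  ⊔preds={0,2,3}  new={0,1,2,3}  old={}  +wl: 3
  step 7. node 6  ⊔preds={}  new={2}  old={}  +wl: 4
  step 8. node 7  ⊔preds={0,1,2,3}  new={1,2,3}  old={}  +wl: 0
  step 9. node 3  ⊔preds={0,1,2,3}  new={0,3}  stable
  step 10. node 4  ⊔preds={0,2,3}  new={0,1,2,3}  old={0,1,3}  +wl: 7
  step 11. node 0  ⊔preds={0,1,2,3}  new={0,1,2,3}  old={0,2,3}  +wl: 5
  step 12. node 7  ⊔preds={0,1,2,3}  new={1,2,3}  stable
  step 13. node 5  ⊔preds={0,1,2,3}  new={0,1,2,3}  stable

Least fixpoint reached:
  node 0: {0,1,2,3}
  node 1: {}
  node 2: {0}
  node 3: {0,3}
  node 4: {0,1,2,3}
  node 5: {0,1,2,3}
  node 6: {2}
  node 7: {1,2,3}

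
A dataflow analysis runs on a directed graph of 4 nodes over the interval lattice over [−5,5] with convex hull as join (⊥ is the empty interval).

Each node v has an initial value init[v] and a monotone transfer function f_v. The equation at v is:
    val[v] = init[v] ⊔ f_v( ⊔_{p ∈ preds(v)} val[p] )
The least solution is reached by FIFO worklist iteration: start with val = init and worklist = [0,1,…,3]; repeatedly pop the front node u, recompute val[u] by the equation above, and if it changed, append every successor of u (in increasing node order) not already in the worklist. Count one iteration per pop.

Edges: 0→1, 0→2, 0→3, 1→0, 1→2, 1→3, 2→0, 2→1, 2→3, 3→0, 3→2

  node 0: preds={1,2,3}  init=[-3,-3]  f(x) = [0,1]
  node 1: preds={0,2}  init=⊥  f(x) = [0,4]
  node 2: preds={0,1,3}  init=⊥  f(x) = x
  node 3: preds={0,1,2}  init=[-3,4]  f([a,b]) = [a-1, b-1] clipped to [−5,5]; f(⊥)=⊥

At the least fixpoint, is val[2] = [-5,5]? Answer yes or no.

Trace (15 dequeues):
  [1] u=0 | in [-3,4] | out [-3,1] | prev [-3,-3] | push {}
  [2] u=1 | in [-3,1] | out [0,4] | prev ⊥ | push {0}
  [3] u=2 | in [-3,4] | out [-3,4] | prev ⊥ | push {1}
  [4] u=3 | in [-3,4] | out [-4,4] | prev [-3,4] | push {2}
  [5] u=0 | in [-4,4] | out [-3,1] | ==
  [6] u=1 | in [-3,4] | out [0,4] | ==
  [7] u=2 | in [-4,4] | out [-4,4] | prev [-3,4] | push {0,1,3}
  [8] u=0 | in [-4,4] | out [-3,1] | ==
  [9] u=1 | in [-4,4] | out [0,4] | ==
  [10] u=3 | in [-4,4] | out [-5,4] | prev [-4,4] | push {0,2}
  [11] u=0 | in [-5,4] | out [-3,1] | ==
  [12] u=2 | in [-5,4] | out [-5,4] | prev [-4,4] | push {0,1,3}
  [13] u=0 | in [-5,4] | out [-3,1] | ==
  [14] u=1 | in [-5,4] | out [0,4] | ==
  [15] u=3 | in [-5,4] | out [-5,4] | ==

Converged values:
  [0] [-3,1]
  [1] [0,4]
  [2] [-5,4]
  [3] [-5,4]

no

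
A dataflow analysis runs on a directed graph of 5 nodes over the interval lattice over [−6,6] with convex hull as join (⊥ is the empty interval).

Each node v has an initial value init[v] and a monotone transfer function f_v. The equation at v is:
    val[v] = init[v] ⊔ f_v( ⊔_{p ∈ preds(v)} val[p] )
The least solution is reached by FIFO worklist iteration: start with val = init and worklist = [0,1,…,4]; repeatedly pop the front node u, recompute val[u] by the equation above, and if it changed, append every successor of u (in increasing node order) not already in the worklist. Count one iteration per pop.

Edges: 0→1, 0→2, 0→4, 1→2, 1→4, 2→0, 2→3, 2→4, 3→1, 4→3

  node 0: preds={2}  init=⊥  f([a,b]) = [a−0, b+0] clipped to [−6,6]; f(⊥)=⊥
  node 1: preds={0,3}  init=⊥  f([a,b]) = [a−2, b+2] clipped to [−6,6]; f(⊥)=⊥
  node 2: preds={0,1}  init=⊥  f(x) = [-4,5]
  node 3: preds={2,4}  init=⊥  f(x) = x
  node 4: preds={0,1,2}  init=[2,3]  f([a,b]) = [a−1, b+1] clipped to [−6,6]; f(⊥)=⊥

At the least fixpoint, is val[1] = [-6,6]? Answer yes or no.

Trace (13 dequeues):
  [1] u=0 | in ⊥ | out ⊥ | ==
  [2] u=1 | in ⊥ | out ⊥ | ==
  [3] u=2 | in ⊥ | out [-4,5] | prev ⊥ | push {0}
  [4] u=3 | in [-4,5] | out [-4,5] | prev ⊥ | push {1}
  [5] u=4 | in [-4,5] | out [-5,6] | prev [2,3] | push {3}
  [6] u=0 | in [-4,5] | out [-4,5] | prev ⊥ | push {2,4}
  [7] u=1 | in [-4,5] | out [-6,6] | prev ⊥ | push {}
  [8] u=3 | in [-5,6] | out [-5,6] | prev [-4,5] | push {1}
  [9] u=2 | in [-6,6] | out [-4,5] | ==
  [10] u=4 | in [-6,6] | out [-6,6] | prev [-5,6] | push {3}
  [11] u=1 | in [-5,6] | out [-6,6] | ==
  [12] u=3 | in [-6,6] | out [-6,6] | prev [-5,6] | push {1}
  [13] u=1 | in [-6,6] | out [-6,6] | ==

Converged values:
  [0] [-4,5]
  [1] [-6,6]
  [2] [-4,5]
  [3] [-6,6]
  [4] [-6,6]

yes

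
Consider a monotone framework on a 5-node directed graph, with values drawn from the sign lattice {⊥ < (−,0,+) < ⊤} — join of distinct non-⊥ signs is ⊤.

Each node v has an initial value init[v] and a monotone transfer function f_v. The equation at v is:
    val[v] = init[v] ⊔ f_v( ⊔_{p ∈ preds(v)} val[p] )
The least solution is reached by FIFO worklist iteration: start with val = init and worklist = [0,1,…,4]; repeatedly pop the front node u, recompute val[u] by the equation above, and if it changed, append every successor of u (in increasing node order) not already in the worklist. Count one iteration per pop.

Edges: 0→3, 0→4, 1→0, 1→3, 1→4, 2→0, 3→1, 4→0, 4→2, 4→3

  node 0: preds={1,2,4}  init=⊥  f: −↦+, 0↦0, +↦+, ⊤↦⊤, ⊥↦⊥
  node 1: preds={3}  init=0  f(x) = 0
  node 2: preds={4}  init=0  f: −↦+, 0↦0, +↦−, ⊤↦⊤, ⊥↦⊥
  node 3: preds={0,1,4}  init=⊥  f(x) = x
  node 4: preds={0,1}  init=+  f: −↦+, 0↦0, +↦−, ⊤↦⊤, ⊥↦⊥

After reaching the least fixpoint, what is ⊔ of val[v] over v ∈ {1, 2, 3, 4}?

⊤

Worklist (9 pops):
  #1 pop 0: in=⊤ → ⊤ (was ⊥); enqueue []
  #2 pop 1: in=⊥ → 0 (no change)
  #3 pop 2: in=+ → ⊤ (was 0); enqueue [0]
  #4 pop 3: in=⊤ → ⊤ (was ⊥); enqueue [1]
  #5 pop 4: in=⊤ → ⊤ (was +); enqueue [2,3]
  #6 pop 0: in=⊤ → ⊤ (no change)
  #7 pop 1: in=⊤ → 0 (no change)
  #8 pop 2: in=⊤ → ⊤ (no change)
  #9 pop 3: in=⊤ → ⊤ (no change)

Fixpoint:
  val[0] = ⊤
  val[1] = 0
  val[2] = ⊤
  val[3] = ⊤
  val[4] = ⊤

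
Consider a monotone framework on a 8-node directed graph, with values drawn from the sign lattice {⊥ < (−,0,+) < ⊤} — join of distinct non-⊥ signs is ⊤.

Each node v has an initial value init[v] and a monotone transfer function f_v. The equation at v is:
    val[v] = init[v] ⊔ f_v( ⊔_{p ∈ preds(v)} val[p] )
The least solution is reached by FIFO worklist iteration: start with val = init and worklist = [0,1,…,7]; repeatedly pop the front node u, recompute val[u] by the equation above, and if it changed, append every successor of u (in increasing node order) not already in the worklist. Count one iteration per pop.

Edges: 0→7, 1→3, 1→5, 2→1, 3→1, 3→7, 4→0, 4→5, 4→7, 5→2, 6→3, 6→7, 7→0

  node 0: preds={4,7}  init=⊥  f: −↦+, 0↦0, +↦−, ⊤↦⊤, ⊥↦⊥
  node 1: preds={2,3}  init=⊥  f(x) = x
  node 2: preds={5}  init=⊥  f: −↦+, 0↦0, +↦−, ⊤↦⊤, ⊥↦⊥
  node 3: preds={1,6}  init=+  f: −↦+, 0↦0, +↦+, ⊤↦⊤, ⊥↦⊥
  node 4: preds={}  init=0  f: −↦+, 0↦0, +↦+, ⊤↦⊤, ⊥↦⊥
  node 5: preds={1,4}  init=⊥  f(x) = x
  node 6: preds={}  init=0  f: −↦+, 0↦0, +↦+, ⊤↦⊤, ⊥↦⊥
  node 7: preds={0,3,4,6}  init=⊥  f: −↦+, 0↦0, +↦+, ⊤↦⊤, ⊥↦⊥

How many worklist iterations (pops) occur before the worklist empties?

Trace (15 dequeues):
  [1] u=0 | in 0 | out 0 | prev ⊥ | push {}
  [2] u=1 | in + | out + | prev ⊥ | push {}
  [3] u=2 | in ⊥ | out ⊥ | ==
  [4] u=3 | in ⊤ | out ⊤ | prev + | push {1}
  [5] u=4 | in ⊥ | out 0 | ==
  [6] u=5 | in ⊤ | out ⊤ | prev ⊥ | push {2}
  [7] u=6 | in ⊥ | out 0 | ==
  [8] u=7 | in ⊤ | out ⊤ | prev ⊥ | push {0}
  [9] u=1 | in ⊤ | out ⊤ | prev + | push {3,5}
  [10] u=2 | in ⊤ | out ⊤ | prev ⊥ | push {1}
  [11] u=0 | in ⊤ | out ⊤ | prev 0 | push {7}
  [12] u=3 | in ⊤ | out ⊤ | ==
  [13] u=5 | in ⊤ | out ⊤ | ==
  [14] u=1 | in ⊤ | out ⊤ | ==
  [15] u=7 | in ⊤ | out ⊤ | ==

Converged values:
  [0] ⊤
  [1] ⊤
  [2] ⊤
  [3] ⊤
  [4] 0
  [5] ⊤
  [6] 0
  [7] ⊤

15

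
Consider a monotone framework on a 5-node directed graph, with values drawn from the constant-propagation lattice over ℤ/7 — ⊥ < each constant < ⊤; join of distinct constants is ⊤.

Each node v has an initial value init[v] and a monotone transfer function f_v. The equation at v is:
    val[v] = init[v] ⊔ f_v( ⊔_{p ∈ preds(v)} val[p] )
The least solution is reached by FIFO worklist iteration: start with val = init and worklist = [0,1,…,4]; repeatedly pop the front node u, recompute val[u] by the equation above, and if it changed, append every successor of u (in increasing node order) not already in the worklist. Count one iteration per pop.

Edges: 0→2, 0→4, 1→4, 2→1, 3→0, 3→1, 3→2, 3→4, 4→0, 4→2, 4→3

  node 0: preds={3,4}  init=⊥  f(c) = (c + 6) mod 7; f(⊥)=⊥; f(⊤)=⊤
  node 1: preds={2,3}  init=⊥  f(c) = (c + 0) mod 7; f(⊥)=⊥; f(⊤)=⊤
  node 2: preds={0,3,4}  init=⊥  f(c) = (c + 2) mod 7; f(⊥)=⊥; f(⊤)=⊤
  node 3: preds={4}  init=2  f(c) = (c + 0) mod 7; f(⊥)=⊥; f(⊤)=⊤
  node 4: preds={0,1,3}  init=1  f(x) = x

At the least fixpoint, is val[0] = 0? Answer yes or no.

no

Iteration log — 10 steps:
  step 1. node 0  ⊔preds=⊤  new=⊤  old=⊥  +wl: 
  step 2. node 1  ⊔preds=2  new=2  old=⊥  +wl: 
  step 3. node 2  ⊔preds=⊤  new=⊤  old=⊥  +wl: 1
  step 4. node 3  ⊔preds=1  new=⊤  old=2  +wl: 0,2
  step 5. node 4  ⊔preds=⊤  new=⊤  old=1  +wl: 3
  step 6. node 1  ⊔preds=⊤  new=⊤  old=2  +wl: 4
  step 7. node 0  ⊔preds=⊤  new=⊤  stable
  step 8. node 2  ⊔preds=⊤  new=⊤  stable
  step 9. node 3  ⊔preds=⊤  new=⊤  stable
  step 10. node 4  ⊔preds=⊤  new=⊤  stable

Least fixpoint reached:
  node 0: ⊤
  node 1: ⊤
  node 2: ⊤
  node 3: ⊤
  node 4: ⊤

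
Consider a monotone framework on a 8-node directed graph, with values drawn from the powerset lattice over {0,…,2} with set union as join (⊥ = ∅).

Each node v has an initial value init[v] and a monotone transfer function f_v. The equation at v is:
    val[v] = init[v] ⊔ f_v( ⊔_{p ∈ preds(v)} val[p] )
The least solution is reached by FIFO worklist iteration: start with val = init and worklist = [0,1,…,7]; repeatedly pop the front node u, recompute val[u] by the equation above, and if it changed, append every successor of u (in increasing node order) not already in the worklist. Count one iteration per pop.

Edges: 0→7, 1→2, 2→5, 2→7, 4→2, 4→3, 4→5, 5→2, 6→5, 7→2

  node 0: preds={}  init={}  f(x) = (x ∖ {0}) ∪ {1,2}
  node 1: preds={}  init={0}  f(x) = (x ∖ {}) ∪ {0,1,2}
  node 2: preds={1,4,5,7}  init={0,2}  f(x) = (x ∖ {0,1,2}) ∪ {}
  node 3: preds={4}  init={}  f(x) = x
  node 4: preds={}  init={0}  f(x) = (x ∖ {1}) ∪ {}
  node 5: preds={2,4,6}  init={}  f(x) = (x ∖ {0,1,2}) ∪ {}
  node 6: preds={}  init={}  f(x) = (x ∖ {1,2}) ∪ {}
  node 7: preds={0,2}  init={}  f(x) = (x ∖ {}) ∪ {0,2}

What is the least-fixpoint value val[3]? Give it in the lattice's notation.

Worklist (9 pops):
  #1 pop 0: in={} → {1,2} (was {}); enqueue []
  #2 pop 1: in={} → {0,1,2} (was {0}); enqueue []
  #3 pop 2: in={0,1,2} → {0,2} (no change)
  #4 pop 3: in={0} → {0} (was {}); enqueue []
  #5 pop 4: in={} → {0} (no change)
  #6 pop 5: in={0,2} → {} (no change)
  #7 pop 6: in={} → {} (no change)
  #8 pop 7: in={0,1,2} → {0,1,2} (was {}); enqueue [2]
  #9 pop 2: in={0,1,2} → {0,2} (no change)

Fixpoint:
  val[0] = {1,2}
  val[1] = {0,1,2}
  val[2] = {0,2}
  val[3] = {0}
  val[4] = {0}
  val[5] = {}
  val[6] = {}
  val[7] = {0,1,2}

{0}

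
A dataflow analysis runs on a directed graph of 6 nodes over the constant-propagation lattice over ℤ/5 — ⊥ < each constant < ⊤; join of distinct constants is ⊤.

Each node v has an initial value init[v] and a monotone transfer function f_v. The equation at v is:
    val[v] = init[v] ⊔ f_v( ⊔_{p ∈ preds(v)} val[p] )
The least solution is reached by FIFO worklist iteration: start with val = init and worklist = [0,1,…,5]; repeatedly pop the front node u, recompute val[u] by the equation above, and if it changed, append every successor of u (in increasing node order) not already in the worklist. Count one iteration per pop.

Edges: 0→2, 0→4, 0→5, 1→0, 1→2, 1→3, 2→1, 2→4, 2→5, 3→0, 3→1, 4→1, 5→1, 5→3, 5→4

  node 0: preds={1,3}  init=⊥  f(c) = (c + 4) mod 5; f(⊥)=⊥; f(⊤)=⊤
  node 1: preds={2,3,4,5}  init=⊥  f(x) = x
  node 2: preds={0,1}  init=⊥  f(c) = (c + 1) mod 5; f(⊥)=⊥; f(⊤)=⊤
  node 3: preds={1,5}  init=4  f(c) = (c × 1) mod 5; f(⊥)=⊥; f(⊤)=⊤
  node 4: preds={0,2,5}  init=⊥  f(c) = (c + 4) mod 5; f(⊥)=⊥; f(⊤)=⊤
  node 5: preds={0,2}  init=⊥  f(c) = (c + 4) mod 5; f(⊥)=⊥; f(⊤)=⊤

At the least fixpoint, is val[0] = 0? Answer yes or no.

no

Iteration log — 15 steps:
  step 1. node 0  ⊔preds=4  new=3  old=⊥  +wl: 
  step 2. node 1  ⊔preds=4  new=4  old=⊥  +wl: 0
  step 3. node 2  ⊔preds=⊤  new=⊤  old=⊥  +wl: 1
  step 4. node 3  ⊔preds=4  new=4  stable
  step 5. node 4  ⊔preds=⊤  new=⊤  old=⊥  +wl: 
  step 6. node 5  ⊔preds=⊤  new=⊤  old=⊥  +wl: 3,4
  step 7. node 0  ⊔preds=4  new=3  stable
  step 8. node 1  ⊔preds=⊤  new=⊤  old=4  +wl: 0,2
  step 9. node 3  ⊔preds=⊤  new=⊤  old=4  +wl: 1
  step 10. node 4  ⊔preds=⊤  new=⊤  stable
  step 11. node 0  ⊔preds=⊤  new=⊤  old=3  +wl: 4,5
  step 12. node 2  ⊔preds=⊤  new=⊤  stable
  step 13. node 1  ⊔preds=⊤  new=⊤  stable
  step 14. node 4  ⊔preds=⊤  new=⊤  stable
  step 15. node 5  ⊔preds=⊤  new=⊤  stable

Least fixpoint reached:
  node 0: ⊤
  node 1: ⊤
  node 2: ⊤
  node 3: ⊤
  node 4: ⊤
  node 5: ⊤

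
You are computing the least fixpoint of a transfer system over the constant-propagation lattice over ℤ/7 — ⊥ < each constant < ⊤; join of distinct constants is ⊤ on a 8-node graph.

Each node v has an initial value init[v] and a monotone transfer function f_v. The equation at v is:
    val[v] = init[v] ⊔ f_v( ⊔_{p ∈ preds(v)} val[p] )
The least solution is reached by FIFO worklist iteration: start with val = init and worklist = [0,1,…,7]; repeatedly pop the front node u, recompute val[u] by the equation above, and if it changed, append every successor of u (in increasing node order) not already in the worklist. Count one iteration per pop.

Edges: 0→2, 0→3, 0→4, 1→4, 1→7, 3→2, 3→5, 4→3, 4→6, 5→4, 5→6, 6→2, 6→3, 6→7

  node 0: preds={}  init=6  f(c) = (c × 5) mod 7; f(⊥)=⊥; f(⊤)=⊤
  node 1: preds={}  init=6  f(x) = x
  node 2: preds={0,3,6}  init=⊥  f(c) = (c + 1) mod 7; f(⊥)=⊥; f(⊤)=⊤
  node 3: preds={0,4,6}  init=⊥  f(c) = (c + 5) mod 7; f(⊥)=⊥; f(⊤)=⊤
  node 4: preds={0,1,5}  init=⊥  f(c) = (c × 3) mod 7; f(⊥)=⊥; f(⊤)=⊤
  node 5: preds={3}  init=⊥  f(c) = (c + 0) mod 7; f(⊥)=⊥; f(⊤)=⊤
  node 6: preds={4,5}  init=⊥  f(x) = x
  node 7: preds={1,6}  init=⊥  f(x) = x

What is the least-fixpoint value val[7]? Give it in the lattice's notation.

Worklist (19 pops):
  #1 pop 0: in=⊥ → 6 (no change)
  #2 pop 1: in=⊥ → 6 (no change)
  #3 pop 2: in=6 → 0 (was ⊥); enqueue []
  #4 pop 3: in=6 → 4 (was ⊥); enqueue [2]
  #5 pop 4: in=6 → 4 (was ⊥); enqueue [3]
  #6 pop 5: in=4 → 4 (was ⊥); enqueue [4]
  #7 pop 6: in=4 → 4 (was ⊥); enqueue []
  #8 pop 7: in=⊤ → ⊤ (was ⊥); enqueue []
  #9 pop 2: in=⊤ → ⊤ (was 0); enqueue []
  #10 pop 3: in=⊤ → ⊤ (was 4); enqueue [2,5]
  #11 pop 4: in=⊤ → ⊤ (was 4); enqueue [3,6]
  #12 pop 2: in=⊤ → ⊤ (no change)
  #13 pop 5: in=⊤ → ⊤ (was 4); enqueue [4]
  #14 pop 3: in=⊤ → ⊤ (no change)
  #15 pop 6: in=⊤ → ⊤ (was 4); enqueue [2,3,7]
  #16 pop 4: in=⊤ → ⊤ (no change)
  #17 pop 2: in=⊤ → ⊤ (no change)
  #18 pop 3: in=⊤ → ⊤ (no change)
  #19 pop 7: in=⊤ → ⊤ (no change)

Fixpoint:
  val[0] = 6
  val[1] = 6
  val[2] = ⊤
  val[3] = ⊤
  val[4] = ⊤
  val[5] = ⊤
  val[6] = ⊤
  val[7] = ⊤

⊤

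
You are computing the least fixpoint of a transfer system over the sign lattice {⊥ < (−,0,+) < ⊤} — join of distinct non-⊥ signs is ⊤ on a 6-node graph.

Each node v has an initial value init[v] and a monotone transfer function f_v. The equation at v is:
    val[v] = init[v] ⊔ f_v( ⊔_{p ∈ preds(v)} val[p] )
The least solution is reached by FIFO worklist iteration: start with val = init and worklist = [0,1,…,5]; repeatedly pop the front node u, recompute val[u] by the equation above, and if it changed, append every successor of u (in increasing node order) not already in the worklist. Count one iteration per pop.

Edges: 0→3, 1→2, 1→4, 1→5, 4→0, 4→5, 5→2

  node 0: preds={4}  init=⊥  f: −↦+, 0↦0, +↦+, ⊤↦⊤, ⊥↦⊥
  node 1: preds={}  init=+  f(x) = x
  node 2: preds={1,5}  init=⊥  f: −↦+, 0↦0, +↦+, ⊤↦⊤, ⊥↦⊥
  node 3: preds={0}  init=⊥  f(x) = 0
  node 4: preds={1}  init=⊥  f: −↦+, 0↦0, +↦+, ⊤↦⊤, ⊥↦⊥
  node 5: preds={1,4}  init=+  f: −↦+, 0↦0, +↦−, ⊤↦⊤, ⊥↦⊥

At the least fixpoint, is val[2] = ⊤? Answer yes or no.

Trace (9 dequeues):
  [1] u=0 | in ⊥ | out ⊥ | ==
  [2] u=1 | in ⊥ | out + | ==
  [3] u=2 | in + | out + | prev ⊥ | push {}
  [4] u=3 | in ⊥ | out 0 | prev ⊥ | push {}
  [5] u=4 | in + | out + | prev ⊥ | push {0}
  [6] u=5 | in + | out ⊤ | prev + | push {2}
  [7] u=0 | in + | out + | prev ⊥ | push {3}
  [8] u=2 | in ⊤ | out ⊤ | prev + | push {}
  [9] u=3 | in + | out 0 | ==

Converged values:
  [0] +
  [1] +
  [2] ⊤
  [3] 0
  [4] +
  [5] ⊤

yes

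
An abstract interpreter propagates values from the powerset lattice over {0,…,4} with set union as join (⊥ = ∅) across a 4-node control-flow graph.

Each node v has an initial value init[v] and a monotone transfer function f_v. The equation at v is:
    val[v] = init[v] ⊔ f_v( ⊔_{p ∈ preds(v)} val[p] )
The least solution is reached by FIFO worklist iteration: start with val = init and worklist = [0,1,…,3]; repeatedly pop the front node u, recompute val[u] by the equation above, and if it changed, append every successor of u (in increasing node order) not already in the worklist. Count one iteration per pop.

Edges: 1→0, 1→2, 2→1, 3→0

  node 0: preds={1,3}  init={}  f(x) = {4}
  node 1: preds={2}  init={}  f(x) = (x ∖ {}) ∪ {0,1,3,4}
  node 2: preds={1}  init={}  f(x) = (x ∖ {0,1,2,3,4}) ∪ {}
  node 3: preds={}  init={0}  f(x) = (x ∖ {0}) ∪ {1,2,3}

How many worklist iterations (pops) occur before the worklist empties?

5

Iteration log — 5 steps:
  step 1. node 0  ⊔preds={0}  new={4}  old={}  +wl: 
  step 2. node 1  ⊔preds={}  new={0,1,3,4}  old={}  +wl: 0
  step 3. node 2  ⊔preds={0,1,3,4}  new={}  stable
  step 4. node 3  ⊔preds={}  new={0,1,2,3}  old={0}  +wl: 
  step 5. node 0  ⊔preds={0,1,2,3,4}  new={4}  stable

Least fixpoint reached:
  node 0: {4}
  node 1: {0,1,3,4}
  node 2: {}
  node 3: {0,1,2,3}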